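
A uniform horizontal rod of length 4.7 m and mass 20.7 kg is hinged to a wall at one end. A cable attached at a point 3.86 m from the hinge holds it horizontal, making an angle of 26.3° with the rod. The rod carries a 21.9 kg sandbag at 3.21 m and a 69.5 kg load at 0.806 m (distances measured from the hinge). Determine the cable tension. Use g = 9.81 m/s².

Take moments about the hinge.
Beam weight: 20.7 × 9.81 = 203.1 N down at 2.35 m → arm 2.35 m, τ = 203.1 × 2.35 = 477.3 N·m clockwise.
Sandbag: 21.9 × 9.81 = 214.8 N down at 3.21 m → arm 3.21 m, τ = 214.8 × 3.21 = 689.5 N·m clockwise.
Load: 69.5 × 9.81 = 681.8 N down at 0.806 m → arm 0.806 m, τ = 681.8 × 0.806 = 549.5 N·m clockwise.
Total clockwise load moment = 1716 N·m.
The cable tension T acts at 3.86 m; only its component perpendicular to the rod, T sinθ, produces torque. sin 26.3° = 0.4431.
Balancing moments: T × 3.86 × 0.4431 = 1716, giving T = 1716 / 1.71 = 1000 N.

T ≈ 1000 N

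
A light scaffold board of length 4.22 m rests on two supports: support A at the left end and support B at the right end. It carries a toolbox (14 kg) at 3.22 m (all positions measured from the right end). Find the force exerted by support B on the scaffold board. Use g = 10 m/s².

R_B ≈ 33.2 N

Choose support A as the axis so its reaction then has zero moment arm.
Toolbox: 14 × 10 = 140 N down at 3.22 m → arm 1 m, τ = 140 × 1 = 140 N·m clockwise.
Net load moment about support A = 140 N·m clockwise.
Reaction R at support B is upward at 0 m, arm 4.22 m → moment R × 4.22 counterclockwise.
Balancing moments: R × 4.22 = 140, giving R = 33.2 N.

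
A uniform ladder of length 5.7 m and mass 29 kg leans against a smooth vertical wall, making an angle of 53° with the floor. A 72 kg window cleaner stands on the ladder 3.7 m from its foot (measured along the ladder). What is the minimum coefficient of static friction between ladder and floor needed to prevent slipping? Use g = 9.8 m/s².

Taking torques about the foot of the ladder:
Ladder weight 29×9.8 = 284.2 N acts at 2.85 m along the ladder; its horizontal arm is 2.85·cos53° = 1.715 m → τ = 487.4 N·m clockwise.
Window cleaner: 72×9.8 = 705.6 N at 3.7 m → arm 2.227 m → τ = 1571 N·m clockwise.
Wall normal N acts horizontally at the top; its moment arm is the height L sinθ = 5.7·sin53° = 4.552 m, counterclockwise.
Στ = 0 ⇒ N × 4.552 = 2058 ⇒ N = 452.1 N.
ΣFx = 0 ⇒ f = N_wall = 452.1 N. ΣFy = 0 ⇒ N_floor = 989.8 N.
μ_min = f / N_floor = 452.1 / 989.8 = 0.457.

μ_min ≈ 0.457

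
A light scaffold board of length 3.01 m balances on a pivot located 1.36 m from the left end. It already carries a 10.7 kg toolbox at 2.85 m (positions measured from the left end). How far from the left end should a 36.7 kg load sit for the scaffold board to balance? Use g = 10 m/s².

Sum moments about the pivot (at 1.36 m from the left end) (the support reaction has zero arm there).
Toolbox: 10.7 × 10 = 107 N down at 2.85 m → arm 1.49 m, τ = 107 × 1.49 = 159.4 N·m clockwise.
Net moment of existing loads = 159.4 N·m clockwise.
The load weighs 36.7 × 10 = 367 N and must supply an equal counterclockwise moment, so its lever arm about the pivot is 159.4 / 367 = 0.434 m.
That puts it at 1.36 − 0.434 = 0.926 m from the left end.

x ≈ 0.926 m from the left end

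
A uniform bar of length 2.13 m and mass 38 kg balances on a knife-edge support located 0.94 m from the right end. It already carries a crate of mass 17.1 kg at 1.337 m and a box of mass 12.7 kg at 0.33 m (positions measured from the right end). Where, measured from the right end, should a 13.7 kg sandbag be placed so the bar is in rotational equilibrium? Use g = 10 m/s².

x ≈ 0.663 m from the right end

Choose the knife-edge support (at 0.94 m from the right end) as the axis so the support reaction has zero arm there.
Beam weight: 38 × 10 = 380 N down at 1.065 m → arm 0.125 m, τ = 380 × 0.125 = 47.5 N·m counterclockwise.
Crate: 17.1 × 10 = 171 N down at 1.337 m → arm 0.397 m, τ = 171 × 0.397 = 67.89 N·m counterclockwise.
Box: 12.7 × 10 = 127 N down at 0.33 m → arm 0.61 m, τ = 127 × 0.61 = 77.47 N·m clockwise.
Net moment of existing loads = 37.92 N·m counterclockwise.
The sandbag weighs 13.7 × 10 = 137 N and must supply an equal clockwise moment, so its lever arm about the knife-edge support is 37.92 / 137 = 0.277 m.
That puts it at 0.94 − 0.277 = 0.663 m from the right end.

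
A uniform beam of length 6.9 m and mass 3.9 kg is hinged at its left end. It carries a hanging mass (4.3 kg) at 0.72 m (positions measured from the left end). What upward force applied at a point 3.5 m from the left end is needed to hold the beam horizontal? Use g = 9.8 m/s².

F ≈ 46.3 N

About the left end:
Beam weight: 3.9 × 9.8 = 38.22 N down at 3.45 m → arm 3.45 m, τ = 38.22 × 3.45 = 131.9 N·m clockwise.
Hanging mass: 4.3 × 9.8 = 42.14 N down at 0.72 m → arm 0.72 m, τ = 42.14 × 0.72 = 30.34 N·m clockwise.
Net moment of the loads = 162.2 N·m clockwise.
The upward force F acts at a point 3.5 m from the left end, arm 3.5 m, giving F × 3.5 counterclockwise.
Balancing moments: F × 3.5 = 162.2, giving F = 162.2 / 3.5 = 46.3 N.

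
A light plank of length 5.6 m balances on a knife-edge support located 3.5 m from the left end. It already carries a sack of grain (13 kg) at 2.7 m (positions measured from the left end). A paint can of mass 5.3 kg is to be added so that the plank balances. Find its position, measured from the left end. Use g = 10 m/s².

Taking torques about the knife-edge support (at 3.5 m from the left end):
Sack of grain: 13 × 10 = 130 N down at 2.7 m → arm 0.8 m, τ = 130 × 0.8 = 104 N·m counterclockwise.
Net moment of existing loads = 104 N·m counterclockwise.
The paint can weighs 5.3 × 10 = 53 N and must supply an equal clockwise moment, so its lever arm about the knife-edge support is 104 / 53 = 1.96 m.
That puts it at 3.5 + 1.96 = 5.46 m from the left end.

x ≈ 5.46 m from the left end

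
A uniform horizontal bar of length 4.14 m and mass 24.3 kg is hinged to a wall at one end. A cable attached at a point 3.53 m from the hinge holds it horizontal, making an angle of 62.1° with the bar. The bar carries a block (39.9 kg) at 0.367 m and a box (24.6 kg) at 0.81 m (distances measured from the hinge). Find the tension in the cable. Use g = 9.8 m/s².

T ≈ 267 N

Sum moments about the hinge (the unknown hinge reaction has zero arm there).
Beam weight: 24.3 × 9.8 = 238.1 N down at 2.07 m → arm 2.07 m, τ = 238.1 × 2.07 = 492.9 N·m clockwise.
Block: 39.9 × 9.8 = 391 N down at 0.367 m → arm 0.367 m, τ = 391 × 0.367 = 143.5 N·m clockwise.
Box: 24.6 × 9.8 = 241.1 N down at 0.81 m → arm 0.81 m, τ = 241.1 × 0.81 = 195.3 N·m clockwise.
Total clockwise load moment = 831.7 N·m.
The cable tension T acts at 3.53 m; only its component perpendicular to the bar, T sinθ, produces torque. sin 62.1° = 0.8838.
For rotational equilibrium, T × 3.53 × 0.8838 = 831.7, so T = 831.7 / 3.12 = 267 N.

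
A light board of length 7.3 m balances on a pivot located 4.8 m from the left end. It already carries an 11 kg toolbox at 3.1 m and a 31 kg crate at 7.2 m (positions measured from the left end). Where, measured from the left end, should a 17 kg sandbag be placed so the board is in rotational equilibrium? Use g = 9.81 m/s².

x ≈ 1.52 m from the left end

Choose the pivot (at 4.8 m from the left end) as the axis so the support reaction has zero arm there.
Toolbox: 11 × 9.81 = 107.9 N down at 3.1 m → arm 1.7 m, τ = 107.9 × 1.7 = 183.4 N·m counterclockwise.
Crate: 31 × 9.81 = 304.1 N down at 7.2 m → arm 2.4 m, τ = 304.1 × 2.4 = 729.8 N·m clockwise.
Net moment of existing loads = 546.4 N·m clockwise.
The sandbag weighs 17 × 9.81 = 166.8 N and must supply an equal counterclockwise moment, so its lever arm about the pivot is 546.4 / 166.8 = 3.28 m.
That puts it at 4.8 − 3.28 = 1.52 m from the left end.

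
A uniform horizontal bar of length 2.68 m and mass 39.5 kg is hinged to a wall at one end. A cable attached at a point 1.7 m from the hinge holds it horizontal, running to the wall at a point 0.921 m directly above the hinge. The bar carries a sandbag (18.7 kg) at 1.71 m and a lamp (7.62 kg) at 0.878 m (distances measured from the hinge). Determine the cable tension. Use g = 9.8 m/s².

Taking torques about the hinge:
Beam weight: 39.5 × 9.8 = 387.1 N down at 1.34 m → arm 1.34 m, τ = 387.1 × 1.34 = 518.7 N·m clockwise.
Sandbag: 18.7 × 9.8 = 183.3 N down at 1.71 m → arm 1.71 m, τ = 183.3 × 1.71 = 313.4 N·m clockwise.
Lamp: 7.62 × 9.8 = 74.68 N down at 0.878 m → arm 0.878 m, τ = 74.68 × 0.878 = 65.57 N·m clockwise.
Total clockwise load moment = 897.7 N·m.
The cable tension T acts at 1.7 m; only its component perpendicular to the bar, T sinθ, produces torque. sinθ = h/√(h²+d²) = 0.921/√(0.921²+1.7²) = 0.4763.
Στ = 0 ⇒ T × 1.7 × 0.4763 = 897.7 ⇒ T = 897.7 / 0.8097 = 1110 N.

T ≈ 1110 N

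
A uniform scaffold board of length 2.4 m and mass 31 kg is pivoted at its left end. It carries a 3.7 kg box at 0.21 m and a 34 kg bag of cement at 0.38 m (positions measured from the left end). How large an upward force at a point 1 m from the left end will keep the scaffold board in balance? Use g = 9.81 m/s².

F ≈ 499 N

Take moments about the left end.
Beam weight: 31 × 9.81 = 304.1 N down at 1.2 m → arm 1.2 m, τ = 304.1 × 1.2 = 364.9 N·m clockwise.
Box: 3.7 × 9.81 = 36.3 N down at 0.21 m → arm 0.21 m, τ = 36.3 × 0.21 = 7.623 N·m clockwise.
Bag of cement: 34 × 9.81 = 333.5 N down at 0.38 m → arm 0.38 m, τ = 333.5 × 0.38 = 126.7 N·m clockwise.
Net moment of the loads = 499.2 N·m clockwise.
The upward force F acts at a point 1 m from the left end, arm 1 m, giving F × 1 counterclockwise.
Setting net torque to zero: F × 1 = 499.2 → F = 499.2 / 1 = 499 N.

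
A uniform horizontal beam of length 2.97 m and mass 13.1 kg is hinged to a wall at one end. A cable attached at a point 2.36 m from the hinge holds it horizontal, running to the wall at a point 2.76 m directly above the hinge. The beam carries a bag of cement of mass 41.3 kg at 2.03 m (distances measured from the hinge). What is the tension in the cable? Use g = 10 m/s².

Take moments about the hinge.
Beam weight: 13.1 × 10 = 131 N down at 1.485 m → arm 1.485 m, τ = 131 × 1.485 = 194.5 N·m clockwise.
Bag of cement: 41.3 × 10 = 413 N down at 2.03 m → arm 2.03 m, τ = 413 × 2.03 = 838.4 N·m clockwise.
Total clockwise load moment = 1033 N·m.
The cable tension T acts at 2.36 m; only its component perpendicular to the beam, T sinθ, produces torque. sinθ = h/√(h²+d²) = 2.76/√(2.76²+2.36²) = 0.76.
Στ = 0 ⇒ T × 2.36 × 0.76 = 1033 ⇒ T = 1033 / 1.794 = 576 N.

T ≈ 576 N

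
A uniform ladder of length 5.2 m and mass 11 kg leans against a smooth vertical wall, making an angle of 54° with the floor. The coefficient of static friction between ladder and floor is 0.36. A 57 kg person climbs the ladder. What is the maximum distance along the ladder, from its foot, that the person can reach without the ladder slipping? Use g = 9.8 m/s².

Take moments about the foot of the ladder.
Ladder weight 11×9.8 = 107.8 N acts at 2.6 m along the ladder; its horizontal arm is 2.6·cos54° = 1.528 m → τ = 164.7 N·m clockwise.
Person weight 57×9.8 = 558.6 N at distance d → arm d·cos54° → τ = 558.6·d·0.5878 clockwise.
Wall normal N at the top has arm L sinθ = 4.207 m counterclockwise, so Στ = 0 gives N·4.207 = 164.7 + 328.3·d.
ΣFy = 0 ⇒ N_floor = 666.4 N, so the maximum friction is μ_s·N_floor = 0.36×666.4 = 239.9 N. ΣFx = 0 ⇒ N_wall = f, so at the slipping point N = 239.9 N.
Substituting: 239.9×4.207 = 164.7 + 328.3·d ⇒ d = (1009 − 164.7) / 328.3 = 2.57 m.

d ≈ 2.57 m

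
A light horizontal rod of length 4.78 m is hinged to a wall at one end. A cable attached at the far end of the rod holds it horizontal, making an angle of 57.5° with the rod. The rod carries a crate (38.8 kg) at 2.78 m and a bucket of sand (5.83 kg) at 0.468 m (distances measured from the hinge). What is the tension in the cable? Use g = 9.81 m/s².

T ≈ 269 N

Choose the hinge as the axis so the unknown hinge reaction has zero arm there.
Crate: 38.8 × 9.81 = 380.6 N down at 2.78 m → arm 2.78 m, τ = 380.6 × 2.78 = 1058 N·m clockwise.
Bucket of sand: 5.83 × 9.81 = 57.19 N down at 0.468 m → arm 0.468 m, τ = 57.19 × 0.468 = 26.76 N·m clockwise.
Total clockwise load moment = 1085 N·m.
The cable tension T acts at 4.78 m; only its component perpendicular to the rod, T sinθ, produces torque. sin 57.5° = 0.8434.
Setting net torque to zero: T × 4.78 × 0.8434 = 1085 → T = 1085 / 4.031 = 269 N.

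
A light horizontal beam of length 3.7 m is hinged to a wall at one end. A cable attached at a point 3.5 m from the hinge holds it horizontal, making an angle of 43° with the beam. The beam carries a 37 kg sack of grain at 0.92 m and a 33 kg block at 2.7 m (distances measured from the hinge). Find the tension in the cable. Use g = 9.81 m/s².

T ≈ 506 N

Take moments about the hinge.
Sack of grain: 37 × 9.81 = 363 N down at 0.92 m → arm 0.92 m, τ = 363 × 0.92 = 334 N·m clockwise.
Block: 33 × 9.81 = 323.7 N down at 2.7 m → arm 2.7 m, τ = 323.7 × 2.7 = 874 N·m clockwise.
Total clockwise load moment = 1208 N·m.
The cable tension T acts at 3.5 m; only its component perpendicular to the beam, T sinθ, produces torque. sin 43° = 0.682.
Balancing moments: T × 3.5 × 0.682 = 1208, giving T = 1208 / 2.387 = 506 N.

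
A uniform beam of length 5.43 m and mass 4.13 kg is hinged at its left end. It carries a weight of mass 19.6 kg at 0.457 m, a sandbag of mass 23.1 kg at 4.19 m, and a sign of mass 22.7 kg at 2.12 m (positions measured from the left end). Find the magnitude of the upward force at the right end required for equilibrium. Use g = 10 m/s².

Take moments about the left end.
Beam weight: 4.13 × 10 = 41.3 N down at 2.715 m → arm 2.715 m, τ = 41.3 × 2.715 = 112.1 N·m clockwise.
Weight: 19.6 × 10 = 196 N down at 0.457 m → arm 0.457 m, τ = 196 × 0.457 = 89.57 N·m clockwise.
Sandbag: 23.1 × 10 = 231 N down at 4.19 m → arm 4.19 m, τ = 231 × 4.19 = 967.9 N·m clockwise.
Sign: 22.7 × 10 = 227 N down at 2.12 m → arm 2.12 m, τ = 227 × 2.12 = 481.2 N·m clockwise.
Net moment of the loads = 1651 N·m clockwise.
The upward force F acts at the right end, arm 5.43 m, giving F × 5.43 counterclockwise.
For rotational equilibrium, F × 5.43 = 1651, so F = 1651 / 5.43 = 304 N.

F ≈ 304 N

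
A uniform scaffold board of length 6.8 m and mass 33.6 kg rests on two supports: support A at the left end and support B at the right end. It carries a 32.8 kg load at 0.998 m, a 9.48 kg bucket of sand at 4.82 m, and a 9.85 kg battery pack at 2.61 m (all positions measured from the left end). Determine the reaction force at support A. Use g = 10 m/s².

Take moments about support B.
Beam weight: 33.6 × 10 = 336 N down at 3.4 m → arm 3.4 m, τ = 336 × 3.4 = 1142 N·m counterclockwise.
Load: 32.8 × 10 = 328 N down at 0.998 m → arm 5.802 m, τ = 328 × 5.802 = 1903 N·m counterclockwise.
Bucket of sand: 9.48 × 10 = 94.8 N down at 4.82 m → arm 1.98 m, τ = 94.8 × 1.98 = 187.7 N·m counterclockwise.
Battery pack: 9.85 × 10 = 98.5 N down at 2.61 m → arm 4.19 m, τ = 98.5 × 4.19 = 412.7 N·m counterclockwise.
Net load moment about support B = 3645 N·m counterclockwise.
Reaction R at support A is upward at 0 m, arm 6.8 m → moment R × 6.8 clockwise.
Setting net torque to zero: R × 6.8 = 3645 → R = 536 N.

R_A ≈ 536 N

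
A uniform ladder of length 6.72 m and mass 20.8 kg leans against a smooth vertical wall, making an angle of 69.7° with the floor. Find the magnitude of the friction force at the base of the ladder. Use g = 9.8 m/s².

f ≈ 37.7 N

Sum moments about the foot of the ladder (the floor normal and friction both act there and drop out).
Ladder weight 20.8×9.8 = 203.8 N acts at 3.36 m along the ladder; its horizontal arm is 3.36·cos69.7° = 1.166 m → τ = 237.6 N·m clockwise.
Wall normal N acts horizontally at the top; its moment arm is the height L sinθ = 6.72·sin69.7° = 6.303 m, counterclockwise.
For rotational equilibrium, N × 6.303 = 237.6, so N = 37.7 N.
ΣFx = 0: friction at the foot balances the wall's push, so f = N_wall = 37.7 N.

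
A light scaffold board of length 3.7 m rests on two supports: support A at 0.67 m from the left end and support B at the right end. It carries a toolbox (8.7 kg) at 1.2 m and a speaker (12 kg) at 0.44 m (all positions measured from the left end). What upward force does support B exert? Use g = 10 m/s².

About support A:
Toolbox: 8.7 × 10 = 87 N down at 1.2 m → arm 0.53 m, τ = 87 × 0.53 = 46.11 N·m clockwise.
Speaker: 12 × 10 = 120 N down at 0.44 m → arm 0.23 m, τ = 120 × 0.23 = 27.6 N·m counterclockwise.
Net load moment about support A = 18.51 N·m clockwise.
Reaction R at support B is upward at 3.7 m, arm 3.03 m → moment R × 3.03 counterclockwise.
Setting net torque to zero: R × 3.03 = 18.51 → R = 6.11 N.

R_B ≈ 6.11 N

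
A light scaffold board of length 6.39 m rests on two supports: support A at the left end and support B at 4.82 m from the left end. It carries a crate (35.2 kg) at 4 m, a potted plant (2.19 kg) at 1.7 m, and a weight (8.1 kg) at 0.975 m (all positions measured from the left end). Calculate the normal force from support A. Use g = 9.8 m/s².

About support B:
Crate: 35.2 × 9.8 = 345 N down at 4 m → arm 0.82 m, τ = 345 × 0.82 = 282.9 N·m counterclockwise.
Potted plant: 2.19 × 9.8 = 21.46 N down at 1.7 m → arm 3.12 m, τ = 21.46 × 3.12 = 66.96 N·m counterclockwise.
Weight: 8.1 × 9.8 = 79.38 N down at 0.975 m → arm 3.845 m, τ = 79.38 × 3.845 = 305.2 N·m counterclockwise.
Net load moment about support B = 655.1 N·m counterclockwise.
Reaction R at support A is upward at 0 m, arm 4.82 m → moment R × 4.82 clockwise.
Στ = 0 ⇒ R × 4.82 = 655.1 ⇒ R = 136 N.

R_A ≈ 136 N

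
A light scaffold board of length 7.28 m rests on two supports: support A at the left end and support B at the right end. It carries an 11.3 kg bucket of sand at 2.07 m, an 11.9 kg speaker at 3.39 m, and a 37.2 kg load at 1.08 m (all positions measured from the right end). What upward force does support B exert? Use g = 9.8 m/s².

R_B ≈ 452 N

About support A:
Bucket of sand: 11.3 × 9.8 = 110.7 N down at 2.07 m → arm 5.21 m, τ = 110.7 × 5.21 = 576.7 N·m clockwise.
Speaker: 11.9 × 9.8 = 116.6 N down at 3.39 m → arm 3.89 m, τ = 116.6 × 3.89 = 453.6 N·m clockwise.
Load: 37.2 × 9.8 = 364.6 N down at 1.08 m → arm 6.2 m, τ = 364.6 × 6.2 = 2261 N·m clockwise.
Net load moment about support A = 3291 N·m clockwise.
Reaction R at support B is upward at 0 m, arm 7.28 m → moment R × 7.28 counterclockwise.
Setting net torque to zero: R × 7.28 = 3291 → R = 452 N.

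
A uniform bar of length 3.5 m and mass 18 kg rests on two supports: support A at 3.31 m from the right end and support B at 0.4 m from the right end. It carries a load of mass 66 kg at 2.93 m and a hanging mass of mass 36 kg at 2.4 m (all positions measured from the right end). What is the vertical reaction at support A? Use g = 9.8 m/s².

Sum moments about support B (its reaction then has zero moment arm).
Beam weight: 18 × 9.8 = 176.4 N down at 1.75 m → arm 1.35 m, τ = 176.4 × 1.35 = 238.1 N·m counterclockwise.
Load: 66 × 9.8 = 646.8 N down at 2.93 m → arm 2.53 m, τ = 646.8 × 2.53 = 1636 N·m counterclockwise.
Hanging mass: 36 × 9.8 = 352.8 N down at 2.4 m → arm 2 m, τ = 352.8 × 2 = 705.6 N·m counterclockwise.
Net load moment about support B = 2580 N·m counterclockwise.
Reaction R at support A is upward at 3.31 m, arm 2.91 m → moment R × 2.91 clockwise.
Setting net torque to zero: R × 2.91 = 2580 → R = 887 N.

R_A ≈ 887 N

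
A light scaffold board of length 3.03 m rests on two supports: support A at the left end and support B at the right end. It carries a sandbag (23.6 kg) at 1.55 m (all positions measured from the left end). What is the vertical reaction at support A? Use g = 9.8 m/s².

Taking torques about support B:
Sandbag: 23.6 × 9.8 = 231.3 N down at 1.55 m → arm 1.48 m, τ = 231.3 × 1.48 = 342.3 N·m counterclockwise.
Net load moment about support B = 342.3 N·m counterclockwise.
Reaction R at support A is upward at 0 m, arm 3.03 m → moment R × 3.03 clockwise.
Setting net torque to zero: R × 3.03 = 342.3 → R = 113 N.

R_A ≈ 113 N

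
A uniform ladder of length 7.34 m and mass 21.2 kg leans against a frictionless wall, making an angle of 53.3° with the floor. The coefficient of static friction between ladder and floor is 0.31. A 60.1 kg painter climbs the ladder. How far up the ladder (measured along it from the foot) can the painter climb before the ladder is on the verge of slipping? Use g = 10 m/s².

Sum moments about the foot of the ladder (the floor normal and friction both act there and drop out).
Ladder weight 21.2×10 = 212 N acts at 3.67 m along the ladder; its horizontal arm is 3.67·cos53.3° = 2.193 m → τ = 464.9 N·m clockwise.
Painter weight 60.1×10 = 601 N at distance d → arm d·cos53.3° → τ = 601·d·0.5976 clockwise.
Wall normal N at the top has arm L sinθ = 5.885 m counterclockwise, so Στ = 0 gives N·5.885 = 464.9 + 359.2·d.
ΣFy = 0 ⇒ N_floor = 813 N, so the maximum friction is μ_s·N_floor = 0.31×813 = 252 N. ΣFx = 0 ⇒ N_wall = f, so at the slipping point N = 252 N.
Substituting: 252×5.885 = 464.9 + 359.2·d ⇒ d = (1483 − 464.9) / 359.2 = 2.83 m.

d ≈ 2.83 m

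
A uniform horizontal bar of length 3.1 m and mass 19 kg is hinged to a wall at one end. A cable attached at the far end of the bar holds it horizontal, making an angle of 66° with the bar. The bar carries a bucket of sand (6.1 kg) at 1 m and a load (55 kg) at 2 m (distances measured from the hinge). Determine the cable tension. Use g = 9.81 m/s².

T ≈ 504 N

Take moments about the hinge.
Beam weight: 19 × 9.81 = 186.4 N down at 1.55 m → arm 1.55 m, τ = 186.4 × 1.55 = 288.9 N·m clockwise.
Bucket of sand: 6.1 × 9.81 = 59.84 N down at 1 m → arm 1 m, τ = 59.84 × 1 = 59.84 N·m clockwise.
Load: 55 × 9.81 = 539.6 N down at 2 m → arm 2 m, τ = 539.6 × 2 = 1079 N·m clockwise.
Total clockwise load moment = 1428 N·m.
The cable tension T acts at 3.1 m; only its component perpendicular to the bar, T sinθ, produces torque. sin 66° = 0.9135.
Setting net torque to zero: T × 3.1 × 0.9135 = 1428 → T = 1428 / 2.832 = 504 N.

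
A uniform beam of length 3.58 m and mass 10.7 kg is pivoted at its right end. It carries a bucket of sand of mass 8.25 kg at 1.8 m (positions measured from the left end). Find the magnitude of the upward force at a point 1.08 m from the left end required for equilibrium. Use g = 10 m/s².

Take moments about the right end.
Beam weight: 10.7 × 10 = 107 N down at 1.79 m → arm 1.79 m, τ = 107 × 1.79 = 191.5 N·m counterclockwise.
Bucket of sand: 8.25 × 10 = 82.5 N down at 1.8 m → arm 1.78 m, τ = 82.5 × 1.78 = 146.8 N·m counterclockwise.
Net moment of the loads = 338.3 N·m counterclockwise.
The upward force F acts at a point 1.08 m from the left end, arm 2.5 m, giving F × 2.5 clockwise.
Balancing moments: F × 2.5 = 338.3, giving F = 338.3 / 2.5 = 135 N.

F ≈ 135 N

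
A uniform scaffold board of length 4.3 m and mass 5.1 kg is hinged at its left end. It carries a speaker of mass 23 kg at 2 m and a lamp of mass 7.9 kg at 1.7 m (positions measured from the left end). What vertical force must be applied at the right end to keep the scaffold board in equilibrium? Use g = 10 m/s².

F ≈ 164 N

Take moments about the left end.
Beam weight: 5.1 × 10 = 51 N down at 2.15 m → arm 2.15 m, τ = 51 × 2.15 = 109.6 N·m clockwise.
Speaker: 23 × 10 = 230 N down at 2 m → arm 2 m, τ = 230 × 2 = 460 N·m clockwise.
Lamp: 7.9 × 10 = 79 N down at 1.7 m → arm 1.7 m, τ = 79 × 1.7 = 134.3 N·m clockwise.
Net moment of the loads = 703.9 N·m clockwise.
The upward force F acts at the right end, arm 4.3 m, giving F × 4.3 counterclockwise.
Στ = 0 ⇒ F × 4.3 = 703.9 ⇒ F = 703.9 / 4.3 = 164 N.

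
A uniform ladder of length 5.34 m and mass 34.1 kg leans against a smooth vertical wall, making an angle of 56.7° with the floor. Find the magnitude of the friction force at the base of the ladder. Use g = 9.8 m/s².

f ≈ 110 N

Choose the foot of the ladder as the axis so the floor normal and friction both act there and drop out.
Ladder weight 34.1×9.8 = 334.2 N acts at 2.67 m along the ladder; its horizontal arm is 2.67·cos56.7° = 1.466 m → τ = 489.9 N·m clockwise.
Wall normal N acts horizontally at the top; its moment arm is the height L sinθ = 5.34·sin56.7° = 4.463 m, counterclockwise.
Balancing moments: N × 4.463 = 489.9, giving N = 110 N.
ΣFx = 0: friction at the foot balances the wall's push, so f = N_wall = 110 N.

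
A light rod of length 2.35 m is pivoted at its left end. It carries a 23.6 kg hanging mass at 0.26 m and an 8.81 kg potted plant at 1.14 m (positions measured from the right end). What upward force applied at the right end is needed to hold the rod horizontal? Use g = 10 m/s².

Taking torques about the left end:
Hanging mass: 23.6 × 10 = 236 N down at 0.26 m → arm 2.09 m, τ = 236 × 2.09 = 493.2 N·m clockwise.
Potted plant: 8.81 × 10 = 88.1 N down at 1.14 m → arm 1.21 m, τ = 88.1 × 1.21 = 106.6 N·m clockwise.
Net moment of the loads = 599.8 N·m clockwise.
The upward force F acts at the right end, arm 2.35 m, giving F × 2.35 counterclockwise.
Balancing moments: F × 2.35 = 599.8, giving F = 599.8 / 2.35 = 255 N.

F ≈ 255 N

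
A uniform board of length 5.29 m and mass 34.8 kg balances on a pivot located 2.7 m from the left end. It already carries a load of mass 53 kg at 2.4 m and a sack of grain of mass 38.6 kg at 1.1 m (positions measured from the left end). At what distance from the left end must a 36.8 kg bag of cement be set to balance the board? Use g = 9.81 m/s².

About the pivot (at 2.7 m from the left end):
Beam weight: 34.8 × 9.81 = 341.4 N down at 2.645 m → arm 0.055 m, τ = 341.4 × 0.055 = 18.78 N·m counterclockwise.
Load: 53 × 9.81 = 519.9 N down at 2.4 m → arm 0.3 m, τ = 519.9 × 0.3 = 156 N·m counterclockwise.
Sack of grain: 38.6 × 9.81 = 378.7 N down at 1.1 m → arm 1.6 m, τ = 378.7 × 1.6 = 605.9 N·m counterclockwise.
Net moment of existing loads = 780.7 N·m counterclockwise.
The bag of cement weighs 36.8 × 9.81 = 361 N and must supply an equal clockwise moment, so its lever arm about the pivot is 780.7 / 361 = 2.16 m.
That puts it at 2.7 + 2.16 = 4.86 m from the left end.

x ≈ 4.86 m from the left end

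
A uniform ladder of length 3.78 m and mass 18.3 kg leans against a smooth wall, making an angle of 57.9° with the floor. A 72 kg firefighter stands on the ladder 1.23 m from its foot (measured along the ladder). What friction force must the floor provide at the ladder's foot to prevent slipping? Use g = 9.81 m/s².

f ≈ 200 N

Take moments about the foot of the ladder.
Ladder weight 18.3×9.81 = 179.5 N acts at 1.89 m along the ladder; its horizontal arm is 1.89·cos57.9° = 1.004 m → τ = 180.2 N·m clockwise.
Firefighter: 72×9.81 = 706.3 N at 1.23 m → arm 0.6536 m → τ = 461.6 N·m clockwise.
Wall normal N acts horizontally at the top; its moment arm is the height L sinθ = 3.78·sin57.9° = 3.202 m, counterclockwise.
For rotational equilibrium, N × 3.202 = 641.8, so N = 200 N.
ΣFx = 0: friction at the foot balances the wall's push, so f = N_wall = 200 N.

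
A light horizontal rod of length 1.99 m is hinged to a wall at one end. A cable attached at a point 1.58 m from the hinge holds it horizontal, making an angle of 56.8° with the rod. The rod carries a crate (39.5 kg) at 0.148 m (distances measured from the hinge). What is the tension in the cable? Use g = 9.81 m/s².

Taking torques about the hinge:
Crate: 39.5 × 9.81 = 387.5 N down at 0.148 m → arm 0.148 m, τ = 387.5 × 0.148 = 57.35 N·m clockwise.
Total clockwise load moment = 57.35 N·m.
The cable tension T acts at 1.58 m; only its component perpendicular to the rod, T sinθ, produces torque. sin 56.8° = 0.8368.
Balancing moments: T × 1.58 × 0.8368 = 57.35, giving T = 57.35 / 1.322 = 43.4 N.

T ≈ 43.4 N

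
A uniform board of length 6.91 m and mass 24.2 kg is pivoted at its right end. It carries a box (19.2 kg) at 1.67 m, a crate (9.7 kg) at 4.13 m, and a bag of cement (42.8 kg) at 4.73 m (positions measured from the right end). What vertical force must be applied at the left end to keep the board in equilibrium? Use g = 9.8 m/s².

F ≈ 508 N

Take moments about the right end.
Beam weight: 24.2 × 9.8 = 237.2 N down at 3.455 m → arm 3.455 m, τ = 237.2 × 3.455 = 819.5 N·m counterclockwise.
Box: 19.2 × 9.8 = 188.2 N down at 1.67 m → arm 1.67 m, τ = 188.2 × 1.67 = 314.3 N·m counterclockwise.
Crate: 9.7 × 9.8 = 95.06 N down at 4.13 m → arm 4.13 m, τ = 95.06 × 4.13 = 392.6 N·m counterclockwise.
Bag of cement: 42.8 × 9.8 = 419.4 N down at 4.73 m → arm 4.73 m, τ = 419.4 × 4.73 = 1984 N·m counterclockwise.
Net moment of the loads = 3510 N·m counterclockwise.
The upward force F acts at the left end, arm 6.91 m, giving F × 6.91 clockwise.
For rotational equilibrium, F × 6.91 = 3510, so F = 3510 / 6.91 = 508 N.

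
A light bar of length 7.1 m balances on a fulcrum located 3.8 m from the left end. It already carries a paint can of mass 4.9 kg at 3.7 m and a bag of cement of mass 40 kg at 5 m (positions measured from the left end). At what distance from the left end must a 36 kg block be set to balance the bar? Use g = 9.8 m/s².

x ≈ 2.48 m from the left end

Choose the fulcrum (at 3.8 m from the left end) as the axis so the support reaction has zero arm there.
Paint can: 4.9 × 9.8 = 48.02 N down at 3.7 m → arm 0.1 m, τ = 48.02 × 0.1 = 4.802 N·m counterclockwise.
Bag of cement: 40 × 9.8 = 392 N down at 5 m → arm 1.2 m, τ = 392 × 1.2 = 470.4 N·m clockwise.
Net moment of existing loads = 465.6 N·m clockwise.
The block weighs 36 × 9.8 = 352.8 N and must supply an equal counterclockwise moment, so its lever arm about the fulcrum is 465.6 / 352.8 = 1.32 m.
That puts it at 3.8 − 1.32 = 2.48 m from the left end.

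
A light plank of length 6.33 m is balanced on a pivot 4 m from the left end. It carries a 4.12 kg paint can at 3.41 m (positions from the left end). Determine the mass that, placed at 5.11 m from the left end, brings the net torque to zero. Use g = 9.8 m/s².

m ≈ 2.19 kg

Sum moments about the pivot (at 4 m from the left end) (the support reaction has zero arm there).
Paint can: 4.12 × 9.8 = 40.38 N down at 3.41 m → arm 0.59 m, τ = 40.38 × 0.59 = 23.82 N·m counterclockwise.
Net moment of known loads = 23.82 N·m counterclockwise.
An unknown mass m at 5.11 m has arm 1.11 m; its moment is m·g·1.11 clockwise.
Balancing moments: m × 9.8 × 1.11 = 23.82, giving m = 23.82 / (9.8 × 1.11) = 2.19 kg.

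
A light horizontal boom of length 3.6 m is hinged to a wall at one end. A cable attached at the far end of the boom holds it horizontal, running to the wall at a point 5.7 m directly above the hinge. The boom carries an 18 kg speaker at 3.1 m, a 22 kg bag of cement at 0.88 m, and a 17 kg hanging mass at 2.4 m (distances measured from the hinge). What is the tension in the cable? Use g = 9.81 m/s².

About the hinge:
Speaker: 18 × 9.81 = 176.6 N down at 3.1 m → arm 3.1 m, τ = 176.6 × 3.1 = 547.5 N·m clockwise.
Bag of cement: 22 × 9.81 = 215.8 N down at 0.88 m → arm 0.88 m, τ = 215.8 × 0.88 = 189.9 N·m clockwise.
Hanging mass: 17 × 9.81 = 166.8 N down at 2.4 m → arm 2.4 m, τ = 166.8 × 2.4 = 400.3 N·m clockwise.
Total clockwise load moment = 1138 N·m.
The cable tension T acts at 3.6 m; only its component perpendicular to the boom, T sinθ, produces torque. sinθ = h/√(h²+d²) = 5.7/√(5.7²+3.6²) = 0.8455.
Στ = 0 ⇒ T × 3.6 × 0.8455 = 1138 ⇒ T = 1138 / 3.044 = 374 N.

T ≈ 374 N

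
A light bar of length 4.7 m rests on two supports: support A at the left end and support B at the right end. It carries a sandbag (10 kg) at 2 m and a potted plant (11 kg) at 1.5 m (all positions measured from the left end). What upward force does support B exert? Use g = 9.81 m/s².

R_B ≈ 76.2 N

Sum moments about support A (its reaction then has zero moment arm).
Sandbag: 10 × 9.81 = 98.1 N down at 2 m → arm 2 m, τ = 98.1 × 2 = 196.2 N·m clockwise.
Potted plant: 11 × 9.81 = 107.9 N down at 1.5 m → arm 1.5 m, τ = 107.9 × 1.5 = 161.9 N·m clockwise.
Net load moment about support A = 358.1 N·m clockwise.
Reaction R at support B is upward at 4.7 m, arm 4.7 m → moment R × 4.7 counterclockwise.
Setting net torque to zero: R × 4.7 = 358.1 → R = 76.2 N.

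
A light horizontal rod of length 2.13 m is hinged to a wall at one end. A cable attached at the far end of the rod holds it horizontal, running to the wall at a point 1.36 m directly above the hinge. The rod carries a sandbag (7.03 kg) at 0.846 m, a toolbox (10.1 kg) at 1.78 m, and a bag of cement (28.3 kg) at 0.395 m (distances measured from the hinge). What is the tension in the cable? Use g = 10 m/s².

Choose the hinge as the axis so the unknown hinge reaction has zero arm there.
Sandbag: 7.03 × 10 = 70.3 N down at 0.846 m → arm 0.846 m, τ = 70.3 × 0.846 = 59.47 N·m clockwise.
Toolbox: 10.1 × 10 = 101 N down at 1.78 m → arm 1.78 m, τ = 101 × 1.78 = 179.8 N·m clockwise.
Bag of cement: 28.3 × 10 = 283 N down at 0.395 m → arm 0.395 m, τ = 283 × 0.395 = 111.8 N·m clockwise.
Total clockwise load moment = 351.1 N·m.
The cable tension T acts at 2.13 m; only its component perpendicular to the rod, T sinθ, produces torque. sinθ = h/√(h²+d²) = 1.36/√(1.36²+2.13²) = 0.5382.
For rotational equilibrium, T × 2.13 × 0.5382 = 351.1, so T = 351.1 / 1.146 = 306 N.

T ≈ 306 N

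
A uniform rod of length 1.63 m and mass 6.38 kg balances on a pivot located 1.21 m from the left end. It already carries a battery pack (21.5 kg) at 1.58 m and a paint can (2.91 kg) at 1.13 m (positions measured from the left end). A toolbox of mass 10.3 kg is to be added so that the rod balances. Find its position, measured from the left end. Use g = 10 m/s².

x ≈ 0.705 m from the left end

About the pivot (at 1.21 m from the left end):
Beam weight: 6.38 × 10 = 63.8 N down at 0.815 m → arm 0.395 m, τ = 63.8 × 0.395 = 25.2 N·m counterclockwise.
Battery pack: 21.5 × 10 = 215 N down at 1.58 m → arm 0.37 m, τ = 215 × 0.37 = 79.55 N·m clockwise.
Paint can: 2.91 × 10 = 29.1 N down at 1.13 m → arm 0.08 m, τ = 29.1 × 0.08 = 2.328 N·m counterclockwise.
Net moment of existing loads = 52.02 N·m clockwise.
The toolbox weighs 10.3 × 10 = 103 N and must supply an equal counterclockwise moment, so its lever arm about the pivot is 52.02 / 103 = 0.505 m.
That puts it at 1.21 − 0.505 = 0.705 m from the left end.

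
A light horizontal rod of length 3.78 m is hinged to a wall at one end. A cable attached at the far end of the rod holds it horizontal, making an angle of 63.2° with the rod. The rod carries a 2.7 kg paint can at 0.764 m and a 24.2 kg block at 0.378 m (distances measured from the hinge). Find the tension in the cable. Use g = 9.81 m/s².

T ≈ 32.6 N

About the hinge:
Paint can: 2.7 × 9.81 = 26.49 N down at 0.764 m → arm 0.764 m, τ = 26.49 × 0.764 = 20.24 N·m clockwise.
Block: 24.2 × 9.81 = 237.4 N down at 0.378 m → arm 0.378 m, τ = 237.4 × 0.378 = 89.74 N·m clockwise.
Total clockwise load moment = 110 N·m.
The cable tension T acts at 3.78 m; only its component perpendicular to the rod, T sinθ, produces torque. sin 63.2° = 0.8926.
Balancing moments: T × 3.78 × 0.8926 = 110, giving T = 110 / 3.374 = 32.6 N.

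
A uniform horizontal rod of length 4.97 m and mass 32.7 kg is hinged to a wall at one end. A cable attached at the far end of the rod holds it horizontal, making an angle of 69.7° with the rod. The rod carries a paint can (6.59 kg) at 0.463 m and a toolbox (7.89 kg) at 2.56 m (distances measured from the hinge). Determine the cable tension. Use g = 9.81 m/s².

T ≈ 220 N

Take moments about the hinge.
Beam weight: 32.7 × 9.81 = 320.8 N down at 2.485 m → arm 2.485 m, τ = 320.8 × 2.485 = 797.2 N·m clockwise.
Paint can: 6.59 × 9.81 = 64.65 N down at 0.463 m → arm 0.463 m, τ = 64.65 × 0.463 = 29.93 N·m clockwise.
Toolbox: 7.89 × 9.81 = 77.4 N down at 2.56 m → arm 2.56 m, τ = 77.4 × 2.56 = 198.1 N·m clockwise.
Total clockwise load moment = 1025 N·m.
The cable tension T acts at 4.97 m; only its component perpendicular to the rod, T sinθ, produces torque. sin 69.7° = 0.9379.
Balancing moments: T × 4.97 × 0.9379 = 1025, giving T = 1025 / 4.661 = 220 N.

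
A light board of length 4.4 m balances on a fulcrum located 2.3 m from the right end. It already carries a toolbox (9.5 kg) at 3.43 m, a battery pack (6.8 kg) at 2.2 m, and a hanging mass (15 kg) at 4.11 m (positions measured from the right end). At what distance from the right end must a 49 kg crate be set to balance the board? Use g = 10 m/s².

x ≈ 1.54 m from the right end

Taking torques about the fulcrum (at 2.3 m from the right end):
Toolbox: 9.5 × 10 = 95 N down at 3.43 m → arm 1.13 m, τ = 95 × 1.13 = 107.3 N·m counterclockwise.
Battery pack: 6.8 × 10 = 68 N down at 2.2 m → arm 0.1 m, τ = 68 × 0.1 = 6.8 N·m clockwise.
Hanging mass: 15 × 10 = 150 N down at 4.11 m → arm 1.81 m, τ = 150 × 1.81 = 271.5 N·m counterclockwise.
Net moment of existing loads = 372 N·m counterclockwise.
The crate weighs 49 × 10 = 490 N and must supply an equal clockwise moment, so its lever arm about the fulcrum is 372 / 490 = 0.759 m.
That puts it at 2.3 − 0.759 = 1.54 m from the right end.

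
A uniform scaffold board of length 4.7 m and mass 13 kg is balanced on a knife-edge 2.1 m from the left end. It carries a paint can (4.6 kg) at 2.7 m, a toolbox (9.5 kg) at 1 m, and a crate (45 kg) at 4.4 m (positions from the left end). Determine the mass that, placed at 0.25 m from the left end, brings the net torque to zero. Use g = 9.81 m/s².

m ≈ 53.5 kg

Sum moments about the knife-edge (at 2.1 m from the left end) (the support reaction has zero arm there).
Beam weight: 13 × 9.81 = 127.5 N down at 2.35 m → arm 0.25 m, τ = 127.5 × 0.25 = 31.88 N·m clockwise.
Paint can: 4.6 × 9.81 = 45.13 N down at 2.7 m → arm 0.6 m, τ = 45.13 × 0.6 = 27.08 N·m clockwise.
Toolbox: 9.5 × 9.81 = 93.2 N down at 1 m → arm 1.1 m, τ = 93.2 × 1.1 = 102.5 N·m counterclockwise.
Crate: 45 × 9.81 = 441.5 N down at 4.4 m → arm 2.3 m, τ = 441.5 × 2.3 = 1015 N·m clockwise.
Net moment of known loads = 971.5 N·m clockwise.
An unknown mass m at 0.25 m has arm 1.85 m; its moment is m·g·1.85 counterclockwise.
For rotational equilibrium, m × 9.81 × 1.85 = 971.5, so m = 971.5 / (9.81 × 1.85) = 53.5 kg.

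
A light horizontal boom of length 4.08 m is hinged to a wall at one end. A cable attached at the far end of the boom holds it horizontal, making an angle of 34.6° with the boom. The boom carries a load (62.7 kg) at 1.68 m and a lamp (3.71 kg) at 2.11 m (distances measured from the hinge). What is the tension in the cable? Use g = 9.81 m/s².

Choose the hinge as the axis so the unknown hinge reaction has zero arm there.
Load: 62.7 × 9.81 = 615.1 N down at 1.68 m → arm 1.68 m, τ = 615.1 × 1.68 = 1033 N·m clockwise.
Lamp: 3.71 × 9.81 = 36.4 N down at 2.11 m → arm 2.11 m, τ = 36.4 × 2.11 = 76.8 N·m clockwise.
Total clockwise load moment = 1110 N·m.
The cable tension T acts at 4.08 m; only its component perpendicular to the boom, T sinθ, produces torque. sin 34.6° = 0.5678.
Setting net torque to zero: T × 4.08 × 0.5678 = 1110 → T = 1110 / 2.317 = 479 N.

T ≈ 479 N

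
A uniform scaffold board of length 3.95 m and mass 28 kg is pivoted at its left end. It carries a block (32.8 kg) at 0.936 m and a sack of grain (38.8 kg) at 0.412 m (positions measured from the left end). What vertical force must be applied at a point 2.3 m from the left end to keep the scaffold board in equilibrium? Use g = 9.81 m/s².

F ≈ 435 N

Choose the left end as the axis so the unknown pivot reaction has zero arm there.
Beam weight: 28 × 9.81 = 274.7 N down at 1.975 m → arm 1.975 m, τ = 274.7 × 1.975 = 542.5 N·m clockwise.
Block: 32.8 × 9.81 = 321.8 N down at 0.936 m → arm 0.936 m, τ = 321.8 × 0.936 = 301.2 N·m clockwise.
Sack of grain: 38.8 × 9.81 = 380.6 N down at 0.412 m → arm 0.412 m, τ = 380.6 × 0.412 = 156.8 N·m clockwise.
Net moment of the loads = 1000 N·m clockwise.
The upward force F acts at a point 2.3 m from the left end, arm 2.3 m, giving F × 2.3 counterclockwise.
For rotational equilibrium, F × 2.3 = 1000, so F = 1000 / 2.3 = 435 N.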